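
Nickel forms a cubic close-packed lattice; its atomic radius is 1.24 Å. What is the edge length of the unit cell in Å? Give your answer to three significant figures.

In an FCC lattice, atoms touch along the face diagonal, so √2·a = 4r.
a = 4r/√2 = 4 × 1.24 / 1.4142 = 3.51 Å.

3.51 Å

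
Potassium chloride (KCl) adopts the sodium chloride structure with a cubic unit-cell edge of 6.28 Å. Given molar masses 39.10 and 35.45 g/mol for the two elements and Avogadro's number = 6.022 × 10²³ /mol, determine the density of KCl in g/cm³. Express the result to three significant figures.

The sodium chloride structure contains Z = 4 formula units per cell; M(KCl) = 39.10 + 35.45 = 74.55 g/mol.
a³ = (6.280 × 10^-8 cm)³ = 2.477 × 10^-22 cm³.
ρ = 4 × 74.55 / (6.022 × 10²³ × 2.477 × 10^-22) = 1.999 g/cm³.

2.00 g/cm³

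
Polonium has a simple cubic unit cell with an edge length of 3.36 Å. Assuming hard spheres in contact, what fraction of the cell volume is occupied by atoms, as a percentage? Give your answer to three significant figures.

In a simple cubic lattice atoms touch along the cell edge, so a = 2r, so r = 0.5000a = 1.680 Å.
Packing fraction = Z·(4/3)πr³ / a³ = 1 × (4/3)π × (1.680)³ / (3.36)³ = 0.5236 = 52.4%.

52.4%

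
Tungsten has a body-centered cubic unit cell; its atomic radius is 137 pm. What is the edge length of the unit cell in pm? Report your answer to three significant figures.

In a BCC lattice, atoms touch along the body diagonal, so √3·a = 4r.
a = 4r/√3 = 4 × 137 / 1.7321 = 316 pm.

316 pm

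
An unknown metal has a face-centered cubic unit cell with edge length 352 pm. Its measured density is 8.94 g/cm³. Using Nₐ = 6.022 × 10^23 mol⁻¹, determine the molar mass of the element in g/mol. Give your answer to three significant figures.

58.7 g/mol

An FCC cell has Z = 4 atoms; a = 3.520 × 10^-8 cm.
M = ρ·N_A·a³/Z = 8.94 × 6.022 × 10²³ × 4.361 × 10^-23 / 4 = 58.7 g/mol.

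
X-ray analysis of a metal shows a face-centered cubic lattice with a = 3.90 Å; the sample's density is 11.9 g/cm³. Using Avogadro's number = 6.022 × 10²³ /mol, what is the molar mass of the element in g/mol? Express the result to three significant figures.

106 g/mol

An FCC cell has Z = 4 atoms; a = 3.900 × 10^-8 cm.
M = ρ·N_A·a³/Z = 11.9 × 6.022 × 10²³ × 5.932 × 10^-23 / 4 = 106 g/mol.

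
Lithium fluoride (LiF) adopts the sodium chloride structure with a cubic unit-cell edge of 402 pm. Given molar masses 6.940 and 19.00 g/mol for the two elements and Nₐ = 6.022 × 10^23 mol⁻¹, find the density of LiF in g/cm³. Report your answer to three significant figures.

The sodium chloride structure contains Z = 4 formula units per cell; M(LiF) = 6.940 + 19.00 = 25.94 g/mol.
a³ = (4.020 × 10^-8 cm)³ = 6.496 × 10^-23 cm³.
ρ = 4 × 25.94 / (6.022 × 10²³ × 6.496 × 10^-23) = 2.652 g/cm³.

2.65 g/cm³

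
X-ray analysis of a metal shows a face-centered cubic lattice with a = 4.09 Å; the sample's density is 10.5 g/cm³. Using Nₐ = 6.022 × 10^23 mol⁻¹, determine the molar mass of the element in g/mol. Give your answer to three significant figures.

An FCC cell has Z = 4 atoms; a = 4.090 × 10^-8 cm.
M = ρ·N_A·a³/Z = 10.5 × 6.022 × 10²³ × 6.842 × 10^-23 / 4 = 108 g/mol.

108 g/mol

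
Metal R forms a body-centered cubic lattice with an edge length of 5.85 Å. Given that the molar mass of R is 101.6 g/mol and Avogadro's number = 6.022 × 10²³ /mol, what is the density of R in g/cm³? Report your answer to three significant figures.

A BCC unit cell contains Z = 2 atoms.
Cell volume: a³ = (5.85 Å)³ = (5.850 × 10^-8 cm)³ = 2.002 × 10^-22 cm³.
ρ = Z·M/(N_A·a³) = 2 × 101.6 / (6.022 × 10²³ × 2.002 × 10^-22) = 1.685 g/cm³.

1.69 g/cm³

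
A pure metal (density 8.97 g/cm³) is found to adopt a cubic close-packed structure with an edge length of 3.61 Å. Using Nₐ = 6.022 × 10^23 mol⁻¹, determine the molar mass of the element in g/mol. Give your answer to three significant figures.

63.5 g/mol

An FCC cell has Z = 4 atoms; a = 3.610 × 10^-8 cm.
M = ρ·N_A·a³/Z = 8.97 × 6.022 × 10²³ × 4.705 × 10^-23 / 4 = 63.5 g/mol.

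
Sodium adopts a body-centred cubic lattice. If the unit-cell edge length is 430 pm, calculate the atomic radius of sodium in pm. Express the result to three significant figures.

186 pm

In a BCC lattice, atoms touch along the body diagonal, so √3·a = 4r.
r = √3·a/4 = 1.7321 × 430 / 4 = 186 pm.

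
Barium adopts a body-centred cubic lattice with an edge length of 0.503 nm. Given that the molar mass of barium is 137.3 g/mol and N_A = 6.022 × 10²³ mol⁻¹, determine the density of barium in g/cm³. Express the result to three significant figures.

A BCC unit cell contains Z = 2 atoms.
Cell volume: a³ = (0.503 nm)³ = (5.030 × 10^-8 cm)³ = 1.273 × 10^-22 cm³.
ρ = Z·M/(N_A·a³) = 2 × 137.3 / (6.022 × 10²³ × 1.273 × 10^-22) = 3.583 g/cm³.

3.58 g/cm³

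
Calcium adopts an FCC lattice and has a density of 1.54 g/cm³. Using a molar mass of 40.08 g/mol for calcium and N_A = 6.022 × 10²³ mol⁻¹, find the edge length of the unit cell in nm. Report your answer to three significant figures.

With Z = 4 atoms per FCC cell, a³ = Z·M/(N_A·ρ) = 4 × 40.08 / (6.022 × 10²³ × 1.540 g/cm³) = 1.729 × 10^-22 cm³.
a = (1.729 × 10^-22)^(1/3) = 5.571 × 10^-8 cm = 0.557 nm.

0.557 nm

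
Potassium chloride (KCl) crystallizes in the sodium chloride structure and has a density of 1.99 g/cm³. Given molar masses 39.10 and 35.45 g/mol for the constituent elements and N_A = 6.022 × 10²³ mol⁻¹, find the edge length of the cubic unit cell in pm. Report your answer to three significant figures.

M(KCl) = 74.55 g/mol; Z = 4 formula units per cell.
a³ = Z·M/(N_A·ρ) = 4 × 74.55 / (6.022 × 10²³ × 1.99) = 2.488 × 10^-22 cm³, so a = 6.290 × 10^-8 cm = 629 pm.

629 pm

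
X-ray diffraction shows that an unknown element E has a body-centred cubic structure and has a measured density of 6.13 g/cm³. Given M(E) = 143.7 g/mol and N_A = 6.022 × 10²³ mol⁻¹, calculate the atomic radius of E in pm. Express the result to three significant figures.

185 pm

For a BCC cell (Z = 2), a³ = Z·M/(N_A·ρ) = 2 × 143.7 / (6.022 × 10²³ × 6.130) = 7.785 × 10^-23 cm³, so a = 4.270 × 10^-8 cm = 427.0 pm.
Atoms touch along the body diagonal, so √3·a = 4r, so r = 0.4330 × a = 185 pm.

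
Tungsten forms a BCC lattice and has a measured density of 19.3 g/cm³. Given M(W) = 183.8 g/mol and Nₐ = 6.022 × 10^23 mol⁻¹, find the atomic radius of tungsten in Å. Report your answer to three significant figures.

1.37 Å

For a BCC cell (Z = 2), a³ = Z·M/(N_A·ρ) = 2 × 183.8 / (6.022 × 10²³ × 19.30) = 3.163 × 10^-23 cm³, so a = 3.162 × 10^-8 cm = 3.162 Å.
Atoms touch along the body diagonal, so √3·a = 4r, so r = 0.4330 × a = 1.37 Å.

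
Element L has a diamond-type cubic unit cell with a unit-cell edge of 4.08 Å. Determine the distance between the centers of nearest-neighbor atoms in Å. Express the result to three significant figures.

In a diamond cubic structure, nearest neighbors lie along the body diagonal with √3·a = 8r; the nearest-neighbor distance equals 2r = 0.4330·a.
d = 0.4330 × 4.08 = 1.77 Å.

1.77 Å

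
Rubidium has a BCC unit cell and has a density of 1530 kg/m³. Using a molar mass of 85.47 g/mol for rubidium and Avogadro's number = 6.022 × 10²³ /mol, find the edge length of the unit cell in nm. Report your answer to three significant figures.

With Z = 2 atoms per BCC cell, a³ = Z·M/(N_A·ρ) = 2 × 85.47 / (6.022 × 10²³ × 1.530 g/cm³) = 1.855 × 10^-22 cm³.
a = (1.855 × 10^-22)^(1/3) = 5.703 × 10^-8 cm = 0.570 nm.

0.570 nm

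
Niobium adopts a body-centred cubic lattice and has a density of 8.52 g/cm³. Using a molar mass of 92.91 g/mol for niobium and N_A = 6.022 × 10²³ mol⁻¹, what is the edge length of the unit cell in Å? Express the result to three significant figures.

3.31 Å

With Z = 2 atoms per BCC cell, a³ = Z·M/(N_A·ρ) = 2 × 92.91 / (6.022 × 10²³ × 8.520 g/cm³) = 3.622 × 10^-23 cm³.
a = (3.622 × 10^-23)^(1/3) = 3.309 × 10^-8 cm = 3.31 Å.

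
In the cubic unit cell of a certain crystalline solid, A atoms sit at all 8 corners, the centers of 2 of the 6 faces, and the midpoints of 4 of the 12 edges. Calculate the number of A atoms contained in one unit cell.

3

Corner atoms are shared by 8 cells (1/8 each), face atoms by 2 (1/2 each), edge atoms by 4 (1/4 each).
Net atoms = 8 × 1/8 + 2 × 1/2 + 4 × 1/4 = 1 + 1 + 1 = 3.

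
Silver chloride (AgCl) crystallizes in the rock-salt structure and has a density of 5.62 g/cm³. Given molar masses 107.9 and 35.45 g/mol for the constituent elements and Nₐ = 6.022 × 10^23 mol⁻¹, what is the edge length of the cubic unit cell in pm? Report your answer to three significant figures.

M(AgCl) = 143.35 g/mol; Z = 4 formula units per cell.
a³ = Z·M/(N_A·ρ) = 4 × 143.35 / (6.022 × 10²³ × 5.62) = 1.694 × 10^-22 cm³, so a = 5.533 × 10^-8 cm = 553 pm.

553 pm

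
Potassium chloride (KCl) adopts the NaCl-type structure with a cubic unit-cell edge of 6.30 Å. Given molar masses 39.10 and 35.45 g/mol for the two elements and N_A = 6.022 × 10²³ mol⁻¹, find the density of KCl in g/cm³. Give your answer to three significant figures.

1.98 g/cm³

The NaCl-type structure contains Z = 4 formula units per cell; M(KCl) = 39.10 + 35.45 = 74.55 g/mol.
a³ = (6.300 × 10^-8 cm)³ = 2.500 × 10^-22 cm³.
ρ = 4 × 74.55 / (6.022 × 10²³ × 2.500 × 10^-22) = 1.980 g/cm³.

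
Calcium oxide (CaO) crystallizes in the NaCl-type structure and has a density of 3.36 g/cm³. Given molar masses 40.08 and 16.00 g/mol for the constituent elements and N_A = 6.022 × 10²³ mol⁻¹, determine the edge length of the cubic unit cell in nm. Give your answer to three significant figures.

M(CaO) = 56.08 g/mol; Z = 4 formula units per cell.
a³ = Z·M/(N_A·ρ) = 4 × 56.08 / (6.022 × 10²³ × 3.36) = 1.109 × 10^-22 cm³, so a = 4.804 × 10^-8 cm = 0.480 nm.

0.480 nm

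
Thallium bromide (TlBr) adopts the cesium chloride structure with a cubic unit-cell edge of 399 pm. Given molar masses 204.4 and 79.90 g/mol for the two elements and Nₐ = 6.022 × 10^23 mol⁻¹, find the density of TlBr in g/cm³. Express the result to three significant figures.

The cesium chloride structure contains Z = 1 formula unit per cell; M(TlBr) = 204.4 + 79.90 = 284.3 g/mol.
a³ = (3.990 × 10^-8 cm)³ = 6.352 × 10^-23 cm³.
ρ = 1 × 284.3 / (6.022 × 10²³ × 6.352 × 10^-23) = 7.432 g/cm³.

7.43 g/cm³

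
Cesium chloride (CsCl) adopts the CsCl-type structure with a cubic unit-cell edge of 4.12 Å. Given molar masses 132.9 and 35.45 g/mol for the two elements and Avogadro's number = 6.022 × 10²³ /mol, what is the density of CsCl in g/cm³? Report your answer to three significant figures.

4.00 g/cm³

The CsCl-type structure contains Z = 1 formula unit per cell; M(CsCl) = 132.9 + 35.45 = 168.35 g/mol.
a³ = (4.120 × 10^-8 cm)³ = 6.993 × 10^-23 cm³.
ρ = 1 × 168.35 / (6.022 × 10²³ × 6.993 × 10^-23) = 3.997 g/cm³.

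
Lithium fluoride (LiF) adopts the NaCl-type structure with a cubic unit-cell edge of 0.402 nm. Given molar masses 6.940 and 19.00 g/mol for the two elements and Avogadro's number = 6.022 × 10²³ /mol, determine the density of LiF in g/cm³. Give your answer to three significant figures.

The NaCl-type structure contains Z = 4 formula units per cell; M(LiF) = 6.940 + 19.00 = 25.94 g/mol.
a³ = (4.020 × 10^-8 cm)³ = 6.496 × 10^-23 cm³.
ρ = 4 × 25.94 / (6.022 × 10²³ × 6.496 × 10^-23) = 2.652 g/cm³.

2.65 g/cm³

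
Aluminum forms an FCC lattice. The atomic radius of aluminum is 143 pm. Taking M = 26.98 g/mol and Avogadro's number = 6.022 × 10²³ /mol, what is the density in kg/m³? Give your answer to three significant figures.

In an FCC lattice, atoms touch along the face diagonal, so √2·a = 4r, giving a = 404.5 pm = 4.045 × 10^-8 cm.
With Z = 4, ρ = Z·M/(N_A·a³) = 4 × 26.98 / (6.022 × 10²³ × 6.617 × 10^-23) = 2.708 g/cm³ = 2710 kg/m³.

2710 kg/m³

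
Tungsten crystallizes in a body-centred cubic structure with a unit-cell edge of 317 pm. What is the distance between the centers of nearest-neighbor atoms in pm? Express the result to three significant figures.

In a BCC structure, atoms touch along the body diagonal, so √3·a = 4r; the nearest-neighbor distance equals 2r = 0.8660·a.
d = 0.8660 × 317 = 275 pm.

275 pm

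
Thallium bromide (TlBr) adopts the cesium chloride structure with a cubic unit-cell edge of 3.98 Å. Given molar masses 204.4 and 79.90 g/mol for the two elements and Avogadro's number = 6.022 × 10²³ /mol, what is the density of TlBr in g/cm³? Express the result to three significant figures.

The cesium chloride structure contains Z = 1 formula unit per cell; M(TlBr) = 204.4 + 79.90 = 284.3 g/mol.
a³ = (3.980 × 10^-8 cm)³ = 6.304 × 10^-23 cm³.
ρ = 1 × 284.3 / (6.022 × 10²³ × 6.304 × 10^-23) = 7.488 g/cm³.

7.49 g/cm³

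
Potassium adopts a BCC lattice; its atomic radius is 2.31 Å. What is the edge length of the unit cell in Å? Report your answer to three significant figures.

5.33 Å

In a BCC lattice, atoms touch along the body diagonal, so √3·a = 4r.
a = 4r/√3 = 4 × 2.31 / 1.7321 = 5.33 Å.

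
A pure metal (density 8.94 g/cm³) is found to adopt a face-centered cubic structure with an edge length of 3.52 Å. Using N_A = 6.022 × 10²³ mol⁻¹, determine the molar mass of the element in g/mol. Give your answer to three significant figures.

58.7 g/mol

An FCC cell has Z = 4 atoms; a = 3.520 × 10^-8 cm.
M = ρ·N_A·a³/Z = 8.94 × 6.022 × 10²³ × 4.361 × 10^-23 / 4 = 58.7 g/mol.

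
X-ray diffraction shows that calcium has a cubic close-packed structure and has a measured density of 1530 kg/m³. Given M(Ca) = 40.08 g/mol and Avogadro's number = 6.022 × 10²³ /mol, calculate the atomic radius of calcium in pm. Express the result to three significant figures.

197 pm

For an FCC cell (Z = 4), a³ = Z·M/(N_A·ρ) = 4 × 40.08 / (6.022 × 10²³ × 1.530) = 1.740 × 10^-22 cm³, so a = 5.583 × 10^-8 cm = 558.3 pm.
Atoms touch along the face diagonal, so √2·a = 4r, so r = 0.3536 × a = 197 pm.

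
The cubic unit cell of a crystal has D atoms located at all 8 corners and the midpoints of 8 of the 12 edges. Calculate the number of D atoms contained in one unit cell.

Corner atoms are shared by 8 cells (1/8 each), edge atoms by 4 (1/4 each).
Net atoms = 8 × 1/8 + 8 × 1/4 = 1 + 2 = 3.

3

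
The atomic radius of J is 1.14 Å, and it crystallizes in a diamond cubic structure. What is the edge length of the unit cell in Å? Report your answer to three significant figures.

5.27 Å

In a diamond cubic lattice, nearest neighbors lie along the body diagonal with √3·a = 8r.
a = 8r/√3 = 8 × 1.14 / 1.7321 = 5.27 Å.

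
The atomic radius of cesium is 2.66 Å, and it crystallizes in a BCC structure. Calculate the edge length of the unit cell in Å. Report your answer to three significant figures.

In a BCC lattice, atoms touch along the body diagonal, so √3·a = 4r.
a = 4r/√3 = 4 × 2.66 / 1.7321 = 6.14 Å.

6.14 Å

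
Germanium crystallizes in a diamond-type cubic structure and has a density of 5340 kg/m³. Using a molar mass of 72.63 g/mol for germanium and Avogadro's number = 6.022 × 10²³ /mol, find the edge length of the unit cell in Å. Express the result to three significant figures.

With Z = 8 atoms per diamond cubic cell, a³ = Z·M/(N_A·ρ) = 8 × 72.63 / (6.022 × 10²³ × 5.340 g/cm³) = 1.807 × 10^-22 cm³.
a = (1.807 × 10^-22)^(1/3) = 5.653 × 10^-8 cm = 5.65 Å.

5.65 Å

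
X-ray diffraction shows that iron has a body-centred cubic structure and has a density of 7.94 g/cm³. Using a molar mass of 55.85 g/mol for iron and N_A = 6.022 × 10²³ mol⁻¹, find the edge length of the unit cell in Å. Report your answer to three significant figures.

2.86 Å

With Z = 2 atoms per BCC cell, a³ = Z·M/(N_A·ρ) = 2 × 55.85 / (6.022 × 10²³ × 7.940 g/cm³) = 2.336 × 10^-23 cm³.
a = (2.336 × 10^-23)^(1/3) = 2.859 × 10^-8 cm = 2.86 Å.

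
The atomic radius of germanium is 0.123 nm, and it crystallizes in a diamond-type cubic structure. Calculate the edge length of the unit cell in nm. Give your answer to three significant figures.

In a diamond cubic lattice, nearest neighbors lie along the body diagonal with √3·a = 8r.
a = 8r/√3 = 8 × 0.123 / 1.7321 = 0.568 nm.

0.568 nm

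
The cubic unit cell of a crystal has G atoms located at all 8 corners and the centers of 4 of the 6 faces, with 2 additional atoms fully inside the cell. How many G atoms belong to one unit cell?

Corner atoms are shared by 8 cells (1/8 each), face atoms by 2 (1/2 each), interior atoms are unshared.
Net atoms = 8 × 1/8 + 4 × 1/2 + 2 = 1 + 2 + 2 = 5.

5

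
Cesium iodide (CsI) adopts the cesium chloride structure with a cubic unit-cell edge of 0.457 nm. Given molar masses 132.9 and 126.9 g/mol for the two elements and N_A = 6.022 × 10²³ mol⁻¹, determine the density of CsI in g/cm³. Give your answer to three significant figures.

The cesium chloride structure contains Z = 1 formula unit per cell; M(CsI) = 132.9 + 126.9 = 259.8 g/mol.
a³ = (4.570 × 10^-8 cm)³ = 9.544 × 10^-23 cm³.
ρ = 1 × 259.8 / (6.022 × 10²³ × 9.544 × 10^-23) = 4.520 g/cm³.

4.52 g/cm³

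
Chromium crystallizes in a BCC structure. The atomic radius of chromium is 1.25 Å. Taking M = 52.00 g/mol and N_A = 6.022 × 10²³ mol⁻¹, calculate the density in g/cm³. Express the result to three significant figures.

In a BCC lattice, atoms touch along the body diagonal, so √3·a = 4r, giving a = 2.887 Å = 2.887 × 10^-8 cm.
With Z = 2, ρ = Z·M/(N_A·a³) = 2 × 52.00 / (6.022 × 10²³ × 2.406 × 10^-23) = 7.179 g/cm³.

7.18 g/cm³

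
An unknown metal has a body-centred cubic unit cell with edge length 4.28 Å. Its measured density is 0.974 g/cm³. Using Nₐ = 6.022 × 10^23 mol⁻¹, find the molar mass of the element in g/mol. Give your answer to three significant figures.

23.0 g/mol

A BCC cell has Z = 2 atoms; a = 4.280 × 10^-8 cm.
M = ρ·N_A·a³/Z = 0.974 × 6.022 × 10²³ × 7.840 × 10^-23 / 2 = 23.0 g/mol.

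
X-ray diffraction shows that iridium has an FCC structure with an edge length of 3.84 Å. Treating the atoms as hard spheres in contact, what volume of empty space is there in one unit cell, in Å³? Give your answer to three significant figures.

14.7 Å³

In an FCC lattice atoms touch along the face diagonal, so √2·a = 4r, so r = 0.3536a = 1.358 Å.
V_cell = a³ = 56.62 Å³; V_atoms = 4 × (4/3)πr³ = 41.93 Å³.
Empty space = 56.62 − 41.93 = 14.7 Å³.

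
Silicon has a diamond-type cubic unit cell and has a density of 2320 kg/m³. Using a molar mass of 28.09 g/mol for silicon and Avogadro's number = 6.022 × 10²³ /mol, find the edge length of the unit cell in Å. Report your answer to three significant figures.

5.44 Å

With Z = 8 atoms per diamond cubic cell, a³ = Z·M/(N_A·ρ) = 8 × 28.09 / (6.022 × 10²³ × 2.320 g/cm³) = 1.608 × 10^-22 cm³.
a = (1.608 × 10^-22)^(1/3) = 5.438 × 10^-8 cm = 5.44 Å.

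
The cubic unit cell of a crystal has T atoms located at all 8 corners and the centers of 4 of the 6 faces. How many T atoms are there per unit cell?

Corner atoms are shared by 8 cells (1/8 each), face atoms by 2 (1/2 each).
Net atoms = 8 × 1/8 + 4 × 1/2 = 1 + 2 = 3.

3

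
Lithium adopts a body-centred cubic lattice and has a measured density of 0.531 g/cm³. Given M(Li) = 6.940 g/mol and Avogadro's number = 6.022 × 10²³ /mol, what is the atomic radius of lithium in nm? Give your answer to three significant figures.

0.152 nm

For a BCC cell (Z = 2), a³ = Z·M/(N_A·ρ) = 2 × 6.940 / (6.022 × 10²³ × 0.5310) = 4.341 × 10^-23 cm³, so a = 3.514 × 10^-8 cm = 0.3514 nm.
Atoms touch along the body diagonal, so √3·a = 4r, so r = 0.4330 × a = 0.152 nm.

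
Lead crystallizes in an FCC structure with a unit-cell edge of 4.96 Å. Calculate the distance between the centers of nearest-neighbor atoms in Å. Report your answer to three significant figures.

In an FCC structure, atoms touch along the face diagonal, so √2·a = 4r; the nearest-neighbor distance equals 2r = 0.7071·a.
d = 0.7071 × 4.96 = 3.51 Å.

3.51 Å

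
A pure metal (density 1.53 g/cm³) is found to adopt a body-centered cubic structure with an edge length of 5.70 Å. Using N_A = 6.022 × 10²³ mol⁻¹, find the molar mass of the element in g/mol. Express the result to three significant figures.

85.3 g/mol

A BCC cell has Z = 2 atoms; a = 5.700 × 10^-8 cm.
M = ρ·N_A·a³/Z = 1.53 × 6.022 × 10²³ × 1.852 × 10^-22 / 2 = 85.3 g/mol.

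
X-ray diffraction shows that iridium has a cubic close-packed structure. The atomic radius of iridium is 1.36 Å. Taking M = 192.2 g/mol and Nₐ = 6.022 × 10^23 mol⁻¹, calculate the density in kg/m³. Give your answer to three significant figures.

22400 kg/m³

In an FCC lattice, atoms touch along the face diagonal, so √2·a = 4r, giving a = 3.847 Å = 3.847 × 10^-8 cm.
With Z = 4, ρ = Z·M/(N_A·a³) = 4 × 192.2 / (6.022 × 10²³ × 5.692 × 10^-23) = 22.43 g/cm³ = 22400 kg/m³.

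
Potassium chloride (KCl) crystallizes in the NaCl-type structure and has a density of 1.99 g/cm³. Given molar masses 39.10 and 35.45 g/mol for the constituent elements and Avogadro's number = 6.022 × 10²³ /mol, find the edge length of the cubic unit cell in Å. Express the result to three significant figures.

6.29 Å

M(KCl) = 74.55 g/mol; Z = 4 formula units per cell.
a³ = Z·M/(N_A·ρ) = 4 × 74.55 / (6.022 × 10²³ × 1.99) = 2.488 × 10^-22 cm³, so a = 6.290 × 10^-8 cm = 6.29 Å.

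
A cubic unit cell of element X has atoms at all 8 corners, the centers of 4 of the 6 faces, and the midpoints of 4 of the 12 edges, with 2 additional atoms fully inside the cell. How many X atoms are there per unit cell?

6

Corner atoms are shared by 8 cells (1/8 each), face atoms by 2 (1/2 each), edge atoms by 4 (1/4 each), interior atoms are unshared.
Net atoms = 8 × 1/8 + 4 × 1/2 + 4 × 1/4 + 2 = 1 + 2 + 1 + 2 = 6.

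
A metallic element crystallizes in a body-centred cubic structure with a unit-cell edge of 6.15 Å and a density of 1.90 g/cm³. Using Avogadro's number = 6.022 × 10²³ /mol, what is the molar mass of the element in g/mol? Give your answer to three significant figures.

A BCC cell has Z = 2 atoms; a = 6.150 × 10^-8 cm.
M = ρ·N_A·a³/Z = 1.90 × 6.022 × 10²³ × 2.326 × 10^-22 / 2 = 133 g/mol.

133 g/mol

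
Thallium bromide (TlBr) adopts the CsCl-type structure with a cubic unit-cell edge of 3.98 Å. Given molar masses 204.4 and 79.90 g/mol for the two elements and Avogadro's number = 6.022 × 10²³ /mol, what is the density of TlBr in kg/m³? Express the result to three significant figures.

7490 kg/m³

The CsCl-type structure contains Z = 1 formula unit per cell; M(TlBr) = 204.4 + 79.90 = 284.3 g/mol.
a³ = (3.980 × 10^-8 cm)³ = 6.304 × 10^-23 cm³.
ρ = 1 × 284.3 / (6.022 × 10²³ × 6.304 × 10^-23) = 7.488 g/cm³ = 7490 kg/m³.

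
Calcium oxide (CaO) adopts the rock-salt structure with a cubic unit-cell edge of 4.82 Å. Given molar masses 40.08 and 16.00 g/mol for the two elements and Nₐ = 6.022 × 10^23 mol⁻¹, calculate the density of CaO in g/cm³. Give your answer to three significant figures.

3.33 g/cm³

The rock-salt structure contains Z = 4 formula units per cell; M(CaO) = 40.08 + 16.00 = 56.08 g/mol.
a³ = (4.820 × 10^-8 cm)³ = 1.120 × 10^-22 cm³.
ρ = 4 × 56.08 / (6.022 × 10²³ × 1.120 × 10^-22) = 3.326 g/cm³.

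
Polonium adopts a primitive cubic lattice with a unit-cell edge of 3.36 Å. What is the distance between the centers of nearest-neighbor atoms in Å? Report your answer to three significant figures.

3.36 Å

In a simple cubic structure, atoms touch along the cell edge, so a = 2r; the nearest-neighbor distance equals 2r = 1.000·a.
d = 1.000 × 3.36 = 3.36 Å.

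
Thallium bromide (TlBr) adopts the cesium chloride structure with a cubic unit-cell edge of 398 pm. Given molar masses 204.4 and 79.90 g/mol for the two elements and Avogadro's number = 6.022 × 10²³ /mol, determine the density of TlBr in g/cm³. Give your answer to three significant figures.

7.49 g/cm³

The cesium chloride structure contains Z = 1 formula unit per cell; M(TlBr) = 204.4 + 79.90 = 284.3 g/mol.
a³ = (3.980 × 10^-8 cm)³ = 6.304 × 10^-23 cm³.
ρ = 1 × 284.3 / (6.022 × 10²³ × 6.304 × 10^-23) = 7.488 g/cm³.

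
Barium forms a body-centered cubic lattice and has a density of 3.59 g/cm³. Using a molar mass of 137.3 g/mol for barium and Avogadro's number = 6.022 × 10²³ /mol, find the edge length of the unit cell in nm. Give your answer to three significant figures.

With Z = 2 atoms per BCC cell, a³ = Z·M/(N_A·ρ) = 2 × 137.3 / (6.022 × 10²³ × 3.590 g/cm³) = 1.270 × 10^-22 cm³.
a = (1.270 × 10^-22)^(1/3) = 5.027 × 10^-8 cm = 0.503 nm.

0.503 nm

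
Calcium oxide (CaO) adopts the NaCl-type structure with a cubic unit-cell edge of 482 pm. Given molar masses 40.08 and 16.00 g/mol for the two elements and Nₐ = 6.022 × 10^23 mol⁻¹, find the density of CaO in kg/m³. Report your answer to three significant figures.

The NaCl-type structure contains Z = 4 formula units per cell; M(CaO) = 40.08 + 16.00 = 56.08 g/mol.
a³ = (4.820 × 10^-8 cm)³ = 1.120 × 10^-22 cm³.
ρ = 4 × 56.08 / (6.022 × 10²³ × 1.120 × 10^-22) = 3.326 g/cm³ = 3330 kg/m³.

3330 kg/m³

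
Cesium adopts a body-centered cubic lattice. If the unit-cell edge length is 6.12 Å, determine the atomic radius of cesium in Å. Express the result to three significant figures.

In a BCC lattice, atoms touch along the body diagonal, so √3·a = 4r.
r = √3·a/4 = 1.7321 × 6.12 / 4 = 2.65 Å.

2.65 Å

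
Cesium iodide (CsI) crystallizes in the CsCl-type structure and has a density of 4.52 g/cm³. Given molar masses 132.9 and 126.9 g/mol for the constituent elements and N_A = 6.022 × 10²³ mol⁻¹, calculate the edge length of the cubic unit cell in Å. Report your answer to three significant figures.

M(CsI) = 259.8 g/mol; Z = 1 formula unit per cell.
a³ = Z·M/(N_A·ρ) = 1 × 259.8 / (6.022 × 10²³ × 4.52) = 9.545 × 10^-23 cm³, so a = 4.570 × 10^-8 cm = 4.57 Å.

4.57 Å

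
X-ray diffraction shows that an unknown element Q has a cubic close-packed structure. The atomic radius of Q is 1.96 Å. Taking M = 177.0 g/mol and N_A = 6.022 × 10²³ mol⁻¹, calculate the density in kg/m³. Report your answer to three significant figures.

6900 kg/m³

In an FCC lattice, atoms touch along the face diagonal, so √2·a = 4r, giving a = 5.544 Å = 5.544 × 10^-8 cm.
With Z = 4, ρ = Z·M/(N_A·a³) = 4 × 177.0 / (6.022 × 10²³ × 1.704 × 10^-22) = 6.901 g/cm³ = 6900 kg/m³.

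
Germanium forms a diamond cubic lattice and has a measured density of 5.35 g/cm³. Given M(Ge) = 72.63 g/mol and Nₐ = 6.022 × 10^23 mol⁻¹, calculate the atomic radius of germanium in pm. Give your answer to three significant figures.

For a diamond cubic cell (Z = 8), a³ = Z·M/(N_A·ρ) = 8 × 72.63 / (6.022 × 10²³ × 5.350) = 1.803 × 10^-22 cm³, so a = 5.650 × 10^-8 cm = 565.0 pm.
Nearest neighbors lie along the body diagonal with √3·a = 8r, so r = 0.2165 × a = 122 pm.

122 pm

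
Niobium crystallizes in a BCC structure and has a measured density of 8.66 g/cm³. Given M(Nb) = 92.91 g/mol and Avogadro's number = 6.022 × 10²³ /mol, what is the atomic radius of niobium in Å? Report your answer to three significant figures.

1.42 Å

For a BCC cell (Z = 2), a³ = Z·M/(N_A·ρ) = 2 × 92.91 / (6.022 × 10²³ × 8.660) = 3.563 × 10^-23 cm³, so a = 3.291 × 10^-8 cm = 3.291 Å.
Atoms touch along the body diagonal, so √3·a = 4r, so r = 0.4330 × a = 1.42 Å.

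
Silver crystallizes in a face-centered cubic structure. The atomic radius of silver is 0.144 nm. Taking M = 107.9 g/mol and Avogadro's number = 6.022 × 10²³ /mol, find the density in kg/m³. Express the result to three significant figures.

In an FCC lattice, atoms touch along the face diagonal, so √2·a = 4r, giving a = 0.4073 nm = 4.073 × 10^-8 cm.
With Z = 4, ρ = Z·M/(N_A·a³) = 4 × 107.9 / (6.022 × 10²³ × 6.757 × 10^-23) = 10.61 g/cm³ = 10600 kg/m³.

10600 kg/m³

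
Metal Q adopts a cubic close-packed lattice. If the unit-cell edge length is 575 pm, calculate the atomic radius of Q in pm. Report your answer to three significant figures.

203 pm

In an FCC lattice, atoms touch along the face diagonal, so √2·a = 4r.
r = √2·a/4 = 1.4142 × 575 / 4 = 203 pm.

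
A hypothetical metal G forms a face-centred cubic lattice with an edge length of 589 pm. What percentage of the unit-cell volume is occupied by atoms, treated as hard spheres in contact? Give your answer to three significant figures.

74.0%

In an FCC lattice atoms touch along the face diagonal, so √2·a = 4r, so r = 0.3536a = 208.2 pm.
Packing fraction = Z·(4/3)πr³ / a³ = 4 × (4/3)π × (208.2)³ / (589)³ = 0.7405 = 74.0%.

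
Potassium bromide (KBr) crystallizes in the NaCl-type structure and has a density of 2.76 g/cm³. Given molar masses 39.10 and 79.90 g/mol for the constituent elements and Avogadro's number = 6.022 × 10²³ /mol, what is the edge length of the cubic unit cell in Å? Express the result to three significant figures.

M(KBr) = 119.0 g/mol; Z = 4 formula units per cell.
a³ = Z·M/(N_A·ρ) = 4 × 119.0 / (6.022 × 10²³ × 2.76) = 2.864 × 10^-22 cm³, so a = 6.592 × 10^-8 cm = 6.59 Å.

6.59 Å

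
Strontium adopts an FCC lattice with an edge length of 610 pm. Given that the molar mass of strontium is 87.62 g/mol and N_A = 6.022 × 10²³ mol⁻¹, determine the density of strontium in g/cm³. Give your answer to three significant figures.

An FCC unit cell contains Z = 4 atoms.
Cell volume: a³ = (610 pm)³ = (6.100 × 10^-8 cm)³ = 2.270 × 10^-22 cm³.
ρ = Z·M/(N_A·a³) = 4 × 87.62 / (6.022 × 10²³ × 2.270 × 10^-22) = 2.564 g/cm³.

2.56 g/cm³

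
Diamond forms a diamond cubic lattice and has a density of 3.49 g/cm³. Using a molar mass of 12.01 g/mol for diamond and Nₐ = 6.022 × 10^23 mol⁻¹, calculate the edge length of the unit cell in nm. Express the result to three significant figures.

0.358 nm

With Z = 8 atoms per diamond cubic cell, a³ = Z·M/(N_A·ρ) = 8 × 12.01 / (6.022 × 10²³ × 3.490 g/cm³) = 4.572 × 10^-23 cm³.
a = (4.572 × 10^-23)^(1/3) = 3.576 × 10^-8 cm = 0.358 nm.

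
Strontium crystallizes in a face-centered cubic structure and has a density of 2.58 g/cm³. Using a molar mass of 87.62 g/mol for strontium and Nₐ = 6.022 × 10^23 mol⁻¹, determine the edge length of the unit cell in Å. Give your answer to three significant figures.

With Z = 4 atoms per FCC cell, a³ = Z·M/(N_A·ρ) = 4 × 87.62 / (6.022 × 10²³ × 2.580 g/cm³) = 2.256 × 10^-22 cm³.
a = (2.256 × 10^-22)^(1/3) = 6.087 × 10^-8 cm = 6.09 Å.

6.09 Å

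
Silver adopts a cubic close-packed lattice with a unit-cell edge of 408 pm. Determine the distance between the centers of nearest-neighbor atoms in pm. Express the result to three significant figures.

In an FCC structure, atoms touch along the face diagonal, so √2·a = 4r; the nearest-neighbor distance equals 2r = 0.7071·a.
d = 0.7071 × 408 = 288 pm.

288 pm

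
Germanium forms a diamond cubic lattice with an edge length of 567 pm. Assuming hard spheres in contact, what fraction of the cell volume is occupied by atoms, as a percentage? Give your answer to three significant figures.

In a diamond cubic lattice nearest neighbors lie along the body diagonal with √3·a = 8r, so r = 0.2165a = 122.8 pm.
Packing fraction = Z·(4/3)πr³ / a³ = 8 × (4/3)π × (122.8)³ / (567)³ = 0.3401 = 34.0%.

34.0%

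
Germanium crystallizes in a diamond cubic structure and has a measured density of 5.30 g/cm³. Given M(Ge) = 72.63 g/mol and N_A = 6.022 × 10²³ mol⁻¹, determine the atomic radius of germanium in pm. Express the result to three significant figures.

123 pm

For a diamond cubic cell (Z = 8), a³ = Z·M/(N_A·ρ) = 8 × 72.63 / (6.022 × 10²³ × 5.300) = 1.820 × 10^-22 cm³, so a = 5.668 × 10^-8 cm = 566.8 pm.
Nearest neighbors lie along the body diagonal with √3·a = 8r, so r = 0.2165 × a = 123 pm.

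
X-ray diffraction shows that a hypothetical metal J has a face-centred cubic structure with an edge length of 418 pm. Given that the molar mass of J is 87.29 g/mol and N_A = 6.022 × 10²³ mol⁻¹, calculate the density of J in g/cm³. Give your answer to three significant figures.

7.94 g/cm³

An FCC unit cell contains Z = 4 atoms.
Cell volume: a³ = (418 pm)³ = (4.180 × 10^-8 cm)³ = 7.303 × 10^-23 cm³.
ρ = Z·M/(N_A·a³) = 4 × 87.29 / (6.022 × 10²³ × 7.303 × 10^-23) = 7.939 g/cm³.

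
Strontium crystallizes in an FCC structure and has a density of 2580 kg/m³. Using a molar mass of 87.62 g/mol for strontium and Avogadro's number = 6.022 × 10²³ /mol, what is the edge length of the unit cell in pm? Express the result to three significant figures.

With Z = 4 atoms per FCC cell, a³ = Z·M/(N_A·ρ) = 4 × 87.62 / (6.022 × 10²³ × 2.580 g/cm³) = 2.256 × 10^-22 cm³.
a = (2.256 × 10^-22)^(1/3) = 6.087 × 10^-8 cm = 609 pm.

609 pm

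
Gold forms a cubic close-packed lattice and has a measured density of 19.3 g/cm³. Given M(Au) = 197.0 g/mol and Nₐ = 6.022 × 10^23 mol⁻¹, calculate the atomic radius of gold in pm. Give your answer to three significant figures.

144 pm

For an FCC cell (Z = 4), a³ = Z·M/(N_A·ρ) = 4 × 197.0 / (6.022 × 10²³ × 19.30) = 6.780 × 10^-23 cm³, so a = 4.078 × 10^-8 cm = 407.8 pm.
Atoms touch along the face diagonal, so √2·a = 4r, so r = 0.3536 × a = 144 pm.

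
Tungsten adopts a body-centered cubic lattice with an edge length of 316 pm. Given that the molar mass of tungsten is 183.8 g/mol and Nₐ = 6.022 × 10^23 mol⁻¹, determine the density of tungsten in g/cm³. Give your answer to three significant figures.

19.3 g/cm³

A BCC unit cell contains Z = 2 atoms.
Cell volume: a³ = (316 pm)³ = (3.160 × 10^-8 cm)³ = 3.155 × 10^-23 cm³.
ρ = Z·M/(N_A·a³) = 2 × 183.8 / (6.022 × 10²³ × 3.155 × 10^-23) = 19.35 g/cm³.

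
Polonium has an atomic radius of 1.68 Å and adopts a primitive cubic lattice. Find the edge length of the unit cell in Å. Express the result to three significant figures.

In a simple cubic lattice, atoms touch along the cell edge, so a = 2r.
a = 2r = 2 × 1.68 = 3.36 Å.

3.36 Å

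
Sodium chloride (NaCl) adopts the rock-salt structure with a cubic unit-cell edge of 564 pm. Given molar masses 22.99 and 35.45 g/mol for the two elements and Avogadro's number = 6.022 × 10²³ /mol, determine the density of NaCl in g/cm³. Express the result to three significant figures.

2.16 g/cm³

The rock-salt structure contains Z = 4 formula units per cell; M(NaCl) = 22.99 + 35.45 = 58.44 g/mol.
a³ = (5.640 × 10^-8 cm)³ = 1.794 × 10^-22 cm³.
ρ = 4 × 58.44 / (6.022 × 10²³ × 1.794 × 10^-22) = 2.164 g/cm³.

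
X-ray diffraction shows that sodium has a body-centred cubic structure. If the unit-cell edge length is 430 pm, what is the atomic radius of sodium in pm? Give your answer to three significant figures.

In a BCC lattice, atoms touch along the body diagonal, so √3·a = 4r.
r = √3·a/4 = 1.7321 × 430 / 4 = 186 pm.

186 pm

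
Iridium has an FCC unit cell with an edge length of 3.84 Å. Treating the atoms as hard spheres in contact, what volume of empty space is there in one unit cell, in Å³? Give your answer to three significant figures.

In an FCC lattice atoms touch along the face diagonal, so √2·a = 4r, so r = 0.3536a = 1.358 Å.
V_cell = a³ = 56.62 Å³; V_atoms = 4 × (4/3)πr³ = 41.93 Å³.
Empty space = 56.62 − 41.93 = 14.7 Å³.

14.7 Å³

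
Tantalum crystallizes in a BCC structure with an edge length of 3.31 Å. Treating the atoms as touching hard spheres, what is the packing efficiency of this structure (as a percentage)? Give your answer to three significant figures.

68.0%

In a BCC lattice atoms touch along the body diagonal, so √3·a = 4r, so r = 0.4330a = 1.433 Å.
Packing fraction = Z·(4/3)πr³ / a³ = 2 × (4/3)π × (1.433)³ / (3.31)³ = 0.6802 = 68.0%.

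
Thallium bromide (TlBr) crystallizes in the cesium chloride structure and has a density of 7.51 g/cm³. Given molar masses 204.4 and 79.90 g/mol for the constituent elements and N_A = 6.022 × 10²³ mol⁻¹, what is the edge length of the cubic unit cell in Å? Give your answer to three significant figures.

M(TlBr) = 284.3 g/mol; Z = 1 formula unit per cell.
a³ = Z·M/(N_A·ρ) = 1 × 284.3 / (6.022 × 10²³ × 7.51) = 6.286 × 10^-23 cm³, so a = 3.976 × 10^-8 cm = 3.98 Å.

3.98 Å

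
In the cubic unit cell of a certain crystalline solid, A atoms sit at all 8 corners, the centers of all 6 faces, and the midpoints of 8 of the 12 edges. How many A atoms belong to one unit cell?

6

Corner atoms are shared by 8 cells (1/8 each), face atoms by 2 (1/2 each), edge atoms by 4 (1/4 each).
Net atoms = 8 × 1/8 + 6 × 1/2 + 8 × 1/4 = 1 + 3 + 2 = 6.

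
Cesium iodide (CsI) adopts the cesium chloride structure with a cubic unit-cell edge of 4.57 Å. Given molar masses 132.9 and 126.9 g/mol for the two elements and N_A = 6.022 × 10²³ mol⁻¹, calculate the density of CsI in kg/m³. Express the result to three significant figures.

4520 kg/m³

The cesium chloride structure contains Z = 1 formula unit per cell; M(CsI) = 132.9 + 126.9 = 259.8 g/mol.
a³ = (4.570 × 10^-8 cm)³ = 9.544 × 10^-23 cm³.
ρ = 1 × 259.8 / (6.022 × 10²³ × 9.544 × 10^-23) = 4.520 g/cm³ = 4520 kg/m³.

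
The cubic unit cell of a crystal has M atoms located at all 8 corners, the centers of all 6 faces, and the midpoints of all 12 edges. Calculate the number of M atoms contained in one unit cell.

Corner atoms are shared by 8 cells (1/8 each), face atoms by 2 (1/2 each), edge atoms by 4 (1/4 each).
Net atoms = 8 × 1/8 + 6 × 1/2 + 12 × 1/4 = 1 + 3 + 3 = 7.

7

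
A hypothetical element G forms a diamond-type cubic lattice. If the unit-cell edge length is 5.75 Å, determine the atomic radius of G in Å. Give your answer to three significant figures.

In a diamond cubic lattice, nearest neighbors lie along the body diagonal with √3·a = 8r.
r = √3·a/8 = 1.7321 × 5.75 / 8 = 1.24 Å.

1.24 Å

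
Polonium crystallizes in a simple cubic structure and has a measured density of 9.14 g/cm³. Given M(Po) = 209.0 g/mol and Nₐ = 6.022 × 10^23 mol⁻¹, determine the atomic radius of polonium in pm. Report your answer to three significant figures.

For a simple cubic cell (Z = 1), a³ = Z·M/(N_A·ρ) = 1 × 209.0 / (6.022 × 10²³ × 9.140) = 3.797 × 10^-23 cm³, so a = 3.361 × 10^-8 cm = 336.1 pm.
Atoms touch along the cell edge, so a = 2r, so r = 0.5000 × a = 168 pm.

168 pm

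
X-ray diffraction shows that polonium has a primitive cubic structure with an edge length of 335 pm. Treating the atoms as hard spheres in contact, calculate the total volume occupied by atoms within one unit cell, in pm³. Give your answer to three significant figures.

1.97 × 10^7 pm³

In a simple cubic lattice atoms touch along the cell edge, so a = 2r, so r = 0.5000a = 167.5 pm.
V_atoms = Z × (4/3)πr³ = 1 × (4/3)π × (167.5)³ = 1.97 × 10^7 pm³.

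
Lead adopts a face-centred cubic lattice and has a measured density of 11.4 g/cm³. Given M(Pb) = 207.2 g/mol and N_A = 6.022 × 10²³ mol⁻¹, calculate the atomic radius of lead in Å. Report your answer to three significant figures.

For an FCC cell (Z = 4), a³ = Z·M/(N_A·ρ) = 4 × 207.2 / (6.022 × 10²³ × 11.40) = 1.207 × 10^-22 cm³, so a = 4.942 × 10^-8 cm = 4.942 Å.
Atoms touch along the face diagonal, so √2·a = 4r, so r = 0.3536 × a = 1.75 Å.

1.75 Å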